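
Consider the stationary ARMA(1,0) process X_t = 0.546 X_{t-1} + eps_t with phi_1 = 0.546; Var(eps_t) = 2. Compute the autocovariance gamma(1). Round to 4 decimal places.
\gamma(1) = 1.5558

Multiply the model equation by X_{t-k} and take expectations. With theta_0 = psi_0 = 1 and psi_j the MA(infinity) weights, this gives
  gamma(k) - sum_i phi_i gamma(k-i) = c_k,
  c_k = sigma^2 * sum_{j=k..q} theta_j psi_{j-k}   (c_k = 0 for k > q),
using gamma(-m) = gamma(m).
Pure AR (q = 0): c_0 = sigma^2 = 2, c_k = 0 for k >= 1.
Equations for k = 0 and k = 1 (AR order 1):
  gamma(0) = phi_1 gamma(1) + c_0
  gamma(1) = phi_1 gamma(0) + c_1
Substituting the second into the first: gamma(0) (1 - phi_1^2) = c_0 + phi_1 c_1, so
  gamma(0) = c_0 / (1 - phi_1^2) = 2 / (1 - (0.546)^2) = 2 / 0.701884 = 2.849474.
  gamma(1) = phi_1 gamma(0) = (0.546)(2.849474) = 1.555813.
Therefore gamma(1) = 1.5558 (to 4 decimal places).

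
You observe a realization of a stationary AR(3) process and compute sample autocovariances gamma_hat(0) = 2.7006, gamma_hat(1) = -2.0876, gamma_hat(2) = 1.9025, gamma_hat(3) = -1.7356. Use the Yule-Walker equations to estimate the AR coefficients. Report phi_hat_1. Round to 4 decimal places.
\hat\phi_{1} = -0.5411

The Yule-Walker equations for an AR(p) process read, in matrix form,
  Gamma_p phi = r_p,   with   (Gamma_p)_{ij} = gamma(|i - j|),
                       (r_p)_i = gamma(i),   i,j = 1..p.
Substitute the sample gammas (Toeplitz matrix and right-hand side of size 3):
  Gamma_p = [[2.7006, -2.0876, 1.9025], [-2.0876, 2.7006, -2.0876], [1.9025, -2.0876, 2.7006]]
  r_p     = [-2.0876, 1.9025, -1.7356]
Written out (R1..R3):
  (R1) 2.7006 phi_1 - 2.0876 phi_2 + 1.9025 phi_3 = -2.0876
  (R2) -2.0876 phi_1 + 2.7006 phi_2 - 2.0876 phi_3 = 1.9025
  (R3) 1.9025 phi_1 - 2.0876 phi_2 + 2.7006 phi_3 = -1.7356
Gaussian elimination:
  R2 <- R2 - (-2.0876/2.7006) R1 = R2 - (-0.773013) R1:  1.086857 phi_2 - 0.616942 phi_3 = 0.288757
  R3 <- R3 - (1.9025/2.7006) R1 = R3 - (0.704473) R1:  -0.616942 phi_2 + 1.36034 phi_3 = -0.264942
  R3 <- R3 - (-0.616942/1.086857) R2 = R3 - (-0.567638) R2:  1.01014 phi_3 = -0.101032
Back-substitution:
  phi_hat_3 = -0.101032 / 1.01014 = -0.100018
  phi_hat_2 = (0.288757 - (-0.616942)(-0.100018)) / 1.086857 = 0.208907
  phi_hat_1 = (-2.0876 - (-2.0876)(0.208907) - (1.9025)(-0.100018)) / 2.7006 = -0.541066
So phi_hat = [-0.5411, 0.2089, -0.1000].
Therefore phi_hat_1 = -0.5411.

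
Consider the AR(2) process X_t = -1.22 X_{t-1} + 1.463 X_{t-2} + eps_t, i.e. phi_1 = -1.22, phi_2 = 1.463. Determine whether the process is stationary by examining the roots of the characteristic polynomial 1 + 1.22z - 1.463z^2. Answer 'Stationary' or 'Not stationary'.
\text{Not stationary}

The AR(p) characteristic polynomial is P(z) = 1 + 1.22z - 1.463z^2.
Stationarity requires all roots to lie outside the unit circle, i.e. |z| > 1 for every root.
Set 1 + (1.22) z + (-1.463) z^2 = 0, i.e. a z^2 + b z + c = 0 with a = -1.463, b = 1.22, c = 1.
Discriminant D = b^2 - 4ac = (1.22)^2 - 4*(-1.463)*1 = 1.4884 - (-5.852) = 7.3404.
D >= 0, so the roots are real: z = (-b +/- sqrt(D)) / (2a) = (-1.22 +/- 2.709317) / (-2.926).
  z_1 = (-1.22 + 2.709317) / (-2.926) = -0.509,   |z_1| = 0.509.
  z_2 = (-1.22 - 2.709317) / (-2.926) = 1.3429,   |z_2| = 1.3429.
Moduli of all roots: 0.5090, 1.3429.
All moduli strictly greater than 1? No.
Verdict: Not stationary.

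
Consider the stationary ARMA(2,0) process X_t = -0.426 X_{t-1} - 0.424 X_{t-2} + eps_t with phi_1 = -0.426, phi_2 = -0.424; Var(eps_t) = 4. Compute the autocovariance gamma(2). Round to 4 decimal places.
\gamma(2) = -1.5884

Multiply the model equation by X_{t-k} and take expectations. With theta_0 = psi_0 = 1 and psi_j the MA(infinity) weights, this gives
  gamma(k) - sum_i phi_i gamma(k-i) = c_k,
  c_k = sigma^2 * sum_{j=k..q} theta_j psi_{j-k}   (c_k = 0 for k > q),
using gamma(-m) = gamma(m).
Pure AR (q = 0): c_0 = sigma^2 = 4, c_k = 0 for k >= 1.
Equations for k = 0, 1, 2 (AR order 2, c_2 = 0):
  (E0) gamma(0) = phi_1 gamma(1) + phi_2 gamma(2) + c_0
  (E1) gamma(1) = phi_1 gamma(0) + phi_2 gamma(1) + c_1
  (E2) gamma(2) = phi_1 gamma(1) + phi_2 gamma(0)
From (E1): gamma(1) = A gamma(0) + B with
  A = phi_1 / (1 - phi_2) = -0.426 / 1.424 = -0.299157,   B = c_1 / (1 - phi_2) = 0 / 1.424 = 0.
Insert (E2) into (E0): gamma(0) (1 - phi_2^2) = phi_1 (1 + phi_2) gamma(1) + c_0.
  phi_1 (1 + phi_2) = (-0.426)(0.576) = -0.245376,   1 - phi_2^2 = 0.820224.
Replace gamma(1) by A gamma(0) + B and collect gamma(0):
  gamma(0) [0.820224 - (-0.245376)(-0.299157)] = c_0 = 4
  gamma(0) * 0.746818 = 4
  gamma(0) = 4 / 0.746818 = 5.356057.
  gamma(1) = A gamma(0) = (-0.299157)(5.356057) = -1.602304.
  gamma(2) = phi_1 gamma(1) + phi_2 gamma(0) = (-0.426)(-1.602304) + (-0.424)(5.356057) = -1.588387.
Therefore gamma(2) = -1.5884 (to 4 decimal places).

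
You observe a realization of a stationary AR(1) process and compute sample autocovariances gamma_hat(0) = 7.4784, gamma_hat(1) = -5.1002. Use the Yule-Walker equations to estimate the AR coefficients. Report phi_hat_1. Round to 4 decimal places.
\hat\phi_{1} = -0.6820

The Yule-Walker equations for an AR(p) process read, in matrix form,
  Gamma_p phi = r_p,   with   (Gamma_p)_{ij} = gamma(|i - j|),
                       (r_p)_i = gamma(i),   i,j = 1..p.
Substitute the sample gammas (Toeplitz matrix and right-hand side of size 1):
  Gamma_p = [[7.4784]]
  r_p     = [-5.1002]
With p = 1 this is the single equation gamma(0) phi_1 = gamma(1):
  phi_hat_1 = gamma(1) / gamma(0) = -5.1002 / 7.4784 = -0.6820.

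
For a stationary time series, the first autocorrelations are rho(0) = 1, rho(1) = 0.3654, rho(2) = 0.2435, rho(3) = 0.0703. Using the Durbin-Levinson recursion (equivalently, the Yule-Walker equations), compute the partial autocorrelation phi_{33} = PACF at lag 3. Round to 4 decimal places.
\phi_{33} = -0.0631

The PACF at lag k is phi_{kk}, the last component of the solution
to the Yule-Walker system G_k phi = r_k where
  (G_k)_{ij} = rho(|i - j|), (r_k)_i = rho(i), i,j = 1..k.
Equivalently, Durbin-Levinson gives phi_{kk} iteratively:
  phi_{11} = rho(1)
  phi_{kk} = [rho(k) - sum_{j=1..k-1} phi_{k-1,j} rho(k-j)]
            / [1 - sum_{j=1..k-1} phi_{k-1,j} rho(j)],
  phi_{k,j} = phi_{k-1,j} - phi_{kk} phi_{k-1,k-j},  j = 1..k-1.
Step k = 1:
  phi_11 = rho(1) = 0.3654.
Step k = 2:
  phi_22 = [rho(2) - phi_11 rho(1)] / [1 - phi_11 rho(1)] = [0.2435 - (0.3654)(0.3654)] / [1 - (0.3654)(0.3654)]
         = 0.10998284 / 0.86648284 = 0.12693.
  Update: phi_21 = phi_11 - phi_22 phi_11 = 0.3654 - (0.12693)(0.3654) = 0.31902.
Step k = 3:
  phi_33 = [rho(3) - phi_21 rho(2) - phi_22 rho(1)] / [1 - phi_21 rho(1) - phi_22 rho(2)]
    numerator   = 0.0703 - (0.31902)(0.2435) - (0.12693)(0.3654) = -0.05376159
    denominator = 1 - (0.31902)(0.3654) - (0.12693)(0.2435) = 0.8525227
  phi_33 = -0.05376159 / 0.8525227 = -0.0631.
Therefore phi_{33} = -0.0631.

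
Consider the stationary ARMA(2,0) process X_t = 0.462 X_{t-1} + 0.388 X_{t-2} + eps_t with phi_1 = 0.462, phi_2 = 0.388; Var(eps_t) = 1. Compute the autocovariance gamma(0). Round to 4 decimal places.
\gamma(0) = 2.7369

Multiply the model equation by X_{t-k} and take expectations. With theta_0 = psi_0 = 1 and psi_j the MA(infinity) weights, this gives
  gamma(k) - sum_i phi_i gamma(k-i) = c_k,
  c_k = sigma^2 * sum_{j=k..q} theta_j psi_{j-k}   (c_k = 0 for k > q),
using gamma(-m) = gamma(m).
Pure AR (q = 0): c_0 = sigma^2 = 1, c_k = 0 for k >= 1.
Equations for k = 0, 1, 2 (AR order 2, c_2 = 0):
  (E0) gamma(0) = phi_1 gamma(1) + phi_2 gamma(2) + c_0
  (E1) gamma(1) = phi_1 gamma(0) + phi_2 gamma(1) + c_1
  (E2) gamma(2) = phi_1 gamma(1) + phi_2 gamma(0)
From (E1): gamma(1) = A gamma(0) + B with
  A = phi_1 / (1 - phi_2) = 0.462 / 0.612 = 0.754902,   B = c_1 / (1 - phi_2) = 0 / 0.612 = 0.
Insert (E2) into (E0): gamma(0) (1 - phi_2^2) = phi_1 (1 + phi_2) gamma(1) + c_0.
  phi_1 (1 + phi_2) = (0.462)(1.388) = 0.641256,   1 - phi_2^2 = 0.849456.
Replace gamma(1) by A gamma(0) + B and collect gamma(0):
  gamma(0) [0.849456 - (0.641256)(0.754902)] = c_0 = 1
  gamma(0) * 0.365371 = 1
  gamma(0) = 1 / 0.365371 = 2.736947.
Therefore gamma(0) = 2.7369 (to 4 decimal places).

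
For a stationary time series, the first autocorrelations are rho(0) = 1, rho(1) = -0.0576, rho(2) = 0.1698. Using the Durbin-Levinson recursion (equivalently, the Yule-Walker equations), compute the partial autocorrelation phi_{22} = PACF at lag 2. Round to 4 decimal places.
\phi_{22} = 0.1670

The PACF at lag k is phi_{kk}, the last component of the solution
to the Yule-Walker system G_k phi = r_k where
  (G_k)_{ij} = rho(|i - j|), (r_k)_i = rho(i), i,j = 1..k.
Equivalently, Durbin-Levinson gives phi_{kk} iteratively:
  phi_{11} = rho(1)
  phi_{kk} = [rho(k) - sum_{j=1..k-1} phi_{k-1,j} rho(k-j)]
            / [1 - sum_{j=1..k-1} phi_{k-1,j} rho(j)],
  phi_{k,j} = phi_{k-1,j} - phi_{kk} phi_{k-1,k-j},  j = 1..k-1.
Step k = 1:
  phi_11 = rho(1) = -0.0576.
Step k = 2:
  phi_22 = [rho(2) - phi_11 rho(1)] / [1 - phi_11 rho(1)] = [0.1698 - (-0.0576)(-0.0576)] / [1 - (-0.0576)(-0.0576)]
         = 0.16648224 / 0.99668224 = 0.167.
Therefore phi_{22} = 0.1670.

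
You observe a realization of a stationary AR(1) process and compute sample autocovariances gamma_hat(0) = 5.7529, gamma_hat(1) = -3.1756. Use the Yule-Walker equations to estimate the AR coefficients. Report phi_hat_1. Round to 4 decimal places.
\hat\phi_{1} = -0.5520

The Yule-Walker equations for an AR(p) process read, in matrix form,
  Gamma_p phi = r_p,   with   (Gamma_p)_{ij} = gamma(|i - j|),
                       (r_p)_i = gamma(i),   i,j = 1..p.
Substitute the sample gammas (Toeplitz matrix and right-hand side of size 1):
  Gamma_p = [[5.7529]]
  r_p     = [-3.1756]
With p = 1 this is the single equation gamma(0) phi_1 = gamma(1):
  phi_hat_1 = gamma(1) / gamma(0) = -3.1756 / 5.7529 = -0.5520.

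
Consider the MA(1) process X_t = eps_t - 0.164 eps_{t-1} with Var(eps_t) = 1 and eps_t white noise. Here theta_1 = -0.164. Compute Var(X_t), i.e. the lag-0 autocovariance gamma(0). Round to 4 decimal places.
\gamma(0) = 1.0269

For an MA(q) process X_t = eps_t + sum_i theta_i eps_{t-i} with
Var(eps_t) = sigma^2, the variance is
  gamma(0) = sigma^2 * (1 + sum_i theta_i^2).
  sum_i theta_i^2 = (-0.164)^2 = 0.026896.
  gamma(0) = 1 * (1 + 0.026896) = 1 * 1.026896 = 1.026896, which rounds to 1.0269.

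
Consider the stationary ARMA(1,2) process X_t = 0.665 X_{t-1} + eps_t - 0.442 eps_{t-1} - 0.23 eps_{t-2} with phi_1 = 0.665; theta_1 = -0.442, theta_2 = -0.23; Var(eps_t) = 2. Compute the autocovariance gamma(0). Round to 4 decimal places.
\gamma(0) = 2.1234

Multiply the model equation by X_{t-k} and take expectations. With theta_0 = psi_0 = 1 and psi_j the MA(infinity) weights, this gives
  gamma(k) - sum_i phi_i gamma(k-i) = c_k,
  c_k = sigma^2 * sum_{j=k..q} theta_j psi_{j-k}   (c_k = 0 for k > q),
using gamma(-m) = gamma(m).
psi-weights needed (psi_j = theta_j + sum_i phi_i psi_{j-i}):
  psi_1 = theta_1 + phi_1 = -0.442 + (0.665) = 0.223
  psi_2 = theta_2 + phi_1 psi_1 = -0.23 + (0.665)(0.223) = -0.081705
Right-hand sides:
  c_0 = sigma^2 (1 + theta_1 psi_1 + theta_2 psi_2) = 2 * (1 + (-0.442)(0.223) + (-0.23)(-0.081705)) = 2 * 0.920226 = 1.840452
  c_1 = sigma^2 (theta_1 + theta_2 psi_1) = 2 * (-0.442 + (-0.23)(0.223)) = -0.98658
  c_2 = sigma^2 theta_2 = 2 * (-0.23) = -0.46
Equations for k = 0 and k = 1 (AR order 1):
  gamma(0) = phi_1 gamma(1) + c_0
  gamma(1) = phi_1 gamma(0) + c_1
Substituting the second into the first: gamma(0) (1 - phi_1^2) = c_0 + phi_1 c_1, so
  gamma(0) = (c_0 + phi_1 c_1) / (1 - phi_1^2) = (1.840452 + (0.665)(-0.98658)) / (1 - (0.665)^2) = 1.184377 / 0.557775 = 2.123395.
Therefore gamma(0) = 2.1234 (to 4 decimal places).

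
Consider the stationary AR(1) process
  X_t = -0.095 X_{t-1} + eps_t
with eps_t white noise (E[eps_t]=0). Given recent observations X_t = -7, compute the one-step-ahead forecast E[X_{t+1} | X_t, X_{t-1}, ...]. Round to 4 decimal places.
E[X_{t+1} \mid \mathcal F_t] = 0.6650

For an AR(p) model X_t = c + sum_i phi_i X_{t-i} + eps_t, the
one-step-ahead conditional mean is
  E[X_{t+1} | X_t, ...] = c + sum_i phi_i X_{t+1-i}.
Substitute known values:
  E[X_{t+1} | ...] = (-0.095) * (-7)
                   = 0.6650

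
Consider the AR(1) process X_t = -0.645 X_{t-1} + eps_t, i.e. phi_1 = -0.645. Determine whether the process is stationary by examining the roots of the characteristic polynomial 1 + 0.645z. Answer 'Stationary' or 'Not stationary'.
\text{Stationary}

The AR(p) characteristic polynomial is P(z) = 1 + 0.645z.
Stationarity requires all roots to lie outside the unit circle, i.e. |z| > 1 for every root.
This is linear in z: 1 + (0.645) z = 0  =>  z = -1/(0.645) = -1.550388,  |z| = 1.550388.
Moduli of all roots: 1.5504.
All moduli strictly greater than 1? Yes.
Verdict: Stationary.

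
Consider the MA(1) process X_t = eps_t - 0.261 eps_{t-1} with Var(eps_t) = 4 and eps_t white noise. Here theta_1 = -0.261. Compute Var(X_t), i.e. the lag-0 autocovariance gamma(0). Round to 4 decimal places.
\gamma(0) = 4.2725

For an MA(q) process X_t = eps_t + sum_i theta_i eps_{t-i} with
Var(eps_t) = sigma^2, the variance is
  gamma(0) = sigma^2 * (1 + sum_i theta_i^2).
  sum_i theta_i^2 = (-0.261)^2 = 0.068121.
  gamma(0) = 4 * (1 + 0.068121) = 4 * 1.068121 = 4.272484, which rounds to 4.2725.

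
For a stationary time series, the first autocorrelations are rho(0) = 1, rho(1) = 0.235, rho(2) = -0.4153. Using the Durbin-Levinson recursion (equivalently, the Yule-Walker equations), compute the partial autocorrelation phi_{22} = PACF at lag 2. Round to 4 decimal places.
\phi_{22} = -0.4980

The PACF at lag k is phi_{kk}, the last component of the solution
to the Yule-Walker system G_k phi = r_k where
  (G_k)_{ij} = rho(|i - j|), (r_k)_i = rho(i), i,j = 1..k.
Equivalently, Durbin-Levinson gives phi_{kk} iteratively:
  phi_{11} = rho(1)
  phi_{kk} = [rho(k) - sum_{j=1..k-1} phi_{k-1,j} rho(k-j)]
            / [1 - sum_{j=1..k-1} phi_{k-1,j} rho(j)],
  phi_{k,j} = phi_{k-1,j} - phi_{kk} phi_{k-1,k-j},  j = 1..k-1.
Step k = 1:
  phi_11 = rho(1) = 0.235.
Step k = 2:
  phi_22 = [rho(2) - phi_11 rho(1)] / [1 - phi_11 rho(1)] = [-0.4153 - (0.235)(0.235)] / [1 - (0.235)(0.235)]
         = -0.470525 / 0.944775 = -0.498.
Therefore phi_{22} = -0.4980.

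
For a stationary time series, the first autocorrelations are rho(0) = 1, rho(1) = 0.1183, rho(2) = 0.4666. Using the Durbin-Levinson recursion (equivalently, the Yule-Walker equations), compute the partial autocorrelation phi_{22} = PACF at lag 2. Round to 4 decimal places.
\phi_{22} = 0.4590

The PACF at lag k is phi_{kk}, the last component of the solution
to the Yule-Walker system G_k phi = r_k where
  (G_k)_{ij} = rho(|i - j|), (r_k)_i = rho(i), i,j = 1..k.
Equivalently, Durbin-Levinson gives phi_{kk} iteratively:
  phi_{11} = rho(1)
  phi_{kk} = [rho(k) - sum_{j=1..k-1} phi_{k-1,j} rho(k-j)]
            / [1 - sum_{j=1..k-1} phi_{k-1,j} rho(j)],
  phi_{k,j} = phi_{k-1,j} - phi_{kk} phi_{k-1,k-j},  j = 1..k-1.
Step k = 1:
  phi_11 = rho(1) = 0.1183.
Step k = 2:
  phi_22 = [rho(2) - phi_11 rho(1)] / [1 - phi_11 rho(1)] = [0.4666 - (0.1183)(0.1183)] / [1 - (0.1183)(0.1183)]
         = 0.45260511 / 0.98600511 = 0.459.
Therefore phi_{22} = 0.4590.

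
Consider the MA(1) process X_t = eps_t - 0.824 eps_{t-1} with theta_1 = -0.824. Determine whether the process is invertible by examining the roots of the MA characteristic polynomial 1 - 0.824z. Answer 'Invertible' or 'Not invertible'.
\text{Invertible}

The MA(q) characteristic polynomial is P(z) = 1 - 0.824z.
Invertibility requires all roots to lie outside the unit circle, i.e. |z| > 1 for every root.
This is linear in z: 1 + (-0.824) z = 0  =>  z = -1/(-0.824) = 1.213592,  |z| = 1.213592.
Moduli of all roots: 1.2136.
All moduli strictly greater than 1? Yes.
Verdict: Invertible.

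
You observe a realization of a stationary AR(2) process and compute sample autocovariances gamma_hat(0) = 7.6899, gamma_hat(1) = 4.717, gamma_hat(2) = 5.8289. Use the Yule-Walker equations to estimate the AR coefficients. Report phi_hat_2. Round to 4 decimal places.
\hat\phi_{2} = 0.6120

The Yule-Walker equations for an AR(p) process read, in matrix form,
  Gamma_p phi = r_p,   with   (Gamma_p)_{ij} = gamma(|i - j|),
                       (r_p)_i = gamma(i),   i,j = 1..p.
Substitute the sample gammas (Toeplitz matrix and right-hand side of size 2):
  Gamma_p = [[7.6899, 4.717], [4.717, 7.6899]]
  r_p     = [4.717, 5.8289]
Written out:
  7.6899 phi_1 + 4.717 phi_2 = 4.717
  4.717 phi_1 + 7.6899 phi_2 = 5.8289
Solve by Cramer's rule:
  det = gamma(0)^2 - gamma(1)^2 = (7.6899)^2 - (4.717)^2 = 59.13456201 - 22.250089 = 36.88447301
  phi_hat_1 = [gamma(1) gamma(0) - gamma(1) gamma(2)] / det = [(4.717)(7.6899) - (4.717)(5.8289)] / 36.88447301 = 8.778337 / 36.88447301 = 0.238
  phi_hat_2 = [gamma(0) gamma(2) - gamma(1)^2] / det = [(7.6899)(5.8289) - (4.717)^2] / 36.88447301 = 22.57356911 / 36.88447301 = 0.612
So phi_hat = [0.2380, 0.6120].
Therefore phi_hat_2 = 0.6120.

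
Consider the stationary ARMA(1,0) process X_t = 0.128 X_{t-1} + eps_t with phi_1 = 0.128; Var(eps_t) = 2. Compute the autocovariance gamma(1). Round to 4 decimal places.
\gamma(1) = 0.2603

Multiply the model equation by X_{t-k} and take expectations. With theta_0 = psi_0 = 1 and psi_j the MA(infinity) weights, this gives
  gamma(k) - sum_i phi_i gamma(k-i) = c_k,
  c_k = sigma^2 * sum_{j=k..q} theta_j psi_{j-k}   (c_k = 0 for k > q),
using gamma(-m) = gamma(m).
Pure AR (q = 0): c_0 = sigma^2 = 2, c_k = 0 for k >= 1.
Equations for k = 0 and k = 1 (AR order 1):
  gamma(0) = phi_1 gamma(1) + c_0
  gamma(1) = phi_1 gamma(0) + c_1
Substituting the second into the first: gamma(0) (1 - phi_1^2) = c_0 + phi_1 c_1, so
  gamma(0) = c_0 / (1 - phi_1^2) = 2 / (1 - (0.128)^2) = 2 / 0.983616 = 2.033314.
  gamma(1) = phi_1 gamma(0) = (0.128)(2.033314) = 0.260264.
Therefore gamma(1) = 0.2603 (to 4 decimal places).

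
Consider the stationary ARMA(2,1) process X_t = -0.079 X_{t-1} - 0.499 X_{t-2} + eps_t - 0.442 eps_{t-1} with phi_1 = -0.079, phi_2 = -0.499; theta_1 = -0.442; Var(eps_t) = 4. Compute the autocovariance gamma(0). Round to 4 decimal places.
\gamma(0) = 6.6334

Multiply the model equation by X_{t-k} and take expectations. With theta_0 = psi_0 = 1 and psi_j the MA(infinity) weights, this gives
  gamma(k) - sum_i phi_i gamma(k-i) = c_k,
  c_k = sigma^2 * sum_{j=k..q} theta_j psi_{j-k}   (c_k = 0 for k > q),
using gamma(-m) = gamma(m).
psi-weights needed (psi_j = theta_j + sum_i phi_i psi_{j-i}):
  psi_1 = theta_1 + phi_1 = -0.442 + (-0.079) = -0.521
Right-hand sides:
  c_0 = sigma^2 (1 + theta_1 psi_1) = 4 * (1 + (-0.442)(-0.521)) = 4 * 1.230282 = 4.921128
  c_1 = sigma^2 theta_1 = 4 * (-0.442) = -1.768
  c_2 = 0
Equations for k = 0, 1, 2 (AR order 2, c_2 = 0):
  (E0) gamma(0) = phi_1 gamma(1) + phi_2 gamma(2) + c_0
  (E1) gamma(1) = phi_1 gamma(0) + phi_2 gamma(1) + c_1
  (E2) gamma(2) = phi_1 gamma(1) + phi_2 gamma(0)
From (E1): gamma(1) = A gamma(0) + B with
  A = phi_1 / (1 - phi_2) = -0.079 / 1.499 = -0.052702,   B = c_1 / (1 - phi_2) = -1.768 / 1.499 = -1.179453.
Insert (E2) into (E0): gamma(0) (1 - phi_2^2) = phi_1 (1 + phi_2) gamma(1) + c_0.
  phi_1 (1 + phi_2) = (-0.079)(0.501) = -0.039579,   1 - phi_2^2 = 0.750999.
Replace gamma(1) by A gamma(0) + B and collect gamma(0):
  gamma(0) [0.750999 - (-0.039579)(-0.052702)] = (-0.039579)(-1.179453) + 4.921128
  gamma(0) * 0.748913 = 4.96781
  gamma(0) = 4.96781 / 0.748913 = 6.633359.
Therefore gamma(0) = 6.6334 (to 4 decimal places).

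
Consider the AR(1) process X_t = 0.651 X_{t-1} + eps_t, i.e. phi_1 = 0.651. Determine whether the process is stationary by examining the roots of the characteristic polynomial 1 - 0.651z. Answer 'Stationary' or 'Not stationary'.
\text{Stationary}

The AR(p) characteristic polynomial is P(z) = 1 - 0.651z.
Stationarity requires all roots to lie outside the unit circle, i.e. |z| > 1 for every root.
This is linear in z: 1 + (-0.651) z = 0  =>  z = -1/(-0.651) = 1.536098,  |z| = 1.536098.
Moduli of all roots: 1.5361.
All moduli strictly greater than 1? Yes.
Verdict: Stationary.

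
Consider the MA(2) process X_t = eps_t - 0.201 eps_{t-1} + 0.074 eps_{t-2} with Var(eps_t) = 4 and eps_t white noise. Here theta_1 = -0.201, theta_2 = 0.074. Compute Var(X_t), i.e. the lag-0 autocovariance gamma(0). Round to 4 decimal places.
\gamma(0) = 4.1835

For an MA(q) process X_t = eps_t + sum_i theta_i eps_{t-i} with
Var(eps_t) = sigma^2, the variance is
  gamma(0) = sigma^2 * (1 + sum_i theta_i^2).
  sum_i theta_i^2 = (-0.201)^2 + (0.074)^2 = 0.040401 + 0.005476 = 0.045877.
  gamma(0) = 4 * (1 + 0.045877) = 4 * 1.045877 = 4.183508, which rounds to 4.1835.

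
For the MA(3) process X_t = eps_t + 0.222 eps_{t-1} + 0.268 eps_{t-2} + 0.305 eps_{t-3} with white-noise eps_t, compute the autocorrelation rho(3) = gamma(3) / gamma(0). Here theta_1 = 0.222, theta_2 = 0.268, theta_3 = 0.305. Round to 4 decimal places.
\rho(3) = 0.2512

For an MA(q) process with theta_0 = 1, the autocovariance is
  gamma(k) = sigma^2 * sum_{i=0..q-k} theta_i * theta_{i+k},
and rho(k) = gamma(k) / gamma(0). Sigma^2 cancels.
  numerator   = (1)*(0.305) = 0.305.
  denominator = (1)^2 + (0.222)^2 + (0.268)^2 + (0.305)^2 = 1.214133.
  rho(3) = 0.305 / 1.214133 = 0.2512.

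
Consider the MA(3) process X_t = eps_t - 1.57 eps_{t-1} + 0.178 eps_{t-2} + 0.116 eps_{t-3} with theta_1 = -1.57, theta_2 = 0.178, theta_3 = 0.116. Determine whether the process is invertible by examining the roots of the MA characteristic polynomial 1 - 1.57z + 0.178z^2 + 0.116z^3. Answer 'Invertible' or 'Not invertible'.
\text{Not invertible}

The MA(q) characteristic polynomial is P(z) = 1 - 1.57z + 0.178z^2 + 0.116z^3.
Invertibility requires all roots to lie outside the unit circle, i.e. |z| > 1 for every root.
Degree 3: look for a simple real root z0 first, then factor out (1 - z/z0) and solve the remaining quadratic.
Testing z0 = 2.5: P(2.5) = 1 + (-1.57)(2.5) + (0.178)(2.5)^2 + (0.116)(2.5)^3
  = 1 + (-3.925) + (1.1125) + (1.8125) = 0.  So z_0 = 2.5 is a root, |z_0| = 2.5.
Divide out the factor (1 - 0.4 z) = (1 - z/z0) (since 1/z0 = 0.4):
  P(z) = (1 - 0.4 z)(1 + (-1.17) z + (-0.29) z^2)
  [check: z-coef -1.17 - (0.4) = -1.57; z^2-coef -0.29 - (0.4)(-1.17) = 0.178; z^3-coef -(0.4)(-0.29) = 0.116.]
Remaining roots from the quadratic factor 1 + (-1.17) z + (-0.29) z^2:
  Set 1 + (-1.17) z + (-0.29) z^2 = 0, i.e. a z^2 + b z + c = 0 with a = -0.29, b = -1.17, c = 1.
  Discriminant D = b^2 - 4ac = (-1.17)^2 - 4*(-0.29)*1 = 1.3689 - (-1.16) = 2.5289.
  D >= 0, so the roots are real: z = (-b +/- sqrt(D)) / (2a) = (1.17 +/- 1.590252) / (-0.58).
    z_1 = (1.17 + 1.590252) / (-0.58) = -4.7591,   |z_1| = 4.7591.
    z_2 = (1.17 - 1.590252) / (-0.58) = 0.7246,   |z_2| = 0.7246.
Moduli of all roots: 2.5000, 4.7591, 0.7246.
All moduli strictly greater than 1? No.
Verdict: Not invertible.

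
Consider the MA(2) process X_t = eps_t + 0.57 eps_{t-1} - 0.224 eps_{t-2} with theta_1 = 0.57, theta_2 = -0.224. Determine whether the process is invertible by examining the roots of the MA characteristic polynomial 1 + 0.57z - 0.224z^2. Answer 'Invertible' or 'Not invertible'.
\text{Invertible}

The MA(q) characteristic polynomial is P(z) = 1 + 0.57z - 0.224z^2.
Invertibility requires all roots to lie outside the unit circle, i.e. |z| > 1 for every root.
Set 1 + (0.57) z + (-0.224) z^2 = 0, i.e. a z^2 + b z + c = 0 with a = -0.224, b = 0.57, c = 1.
Discriminant D = b^2 - 4ac = (0.57)^2 - 4*(-0.224)*1 = 0.3249 - (-0.896) = 1.2209.
D >= 0, so the roots are real: z = (-b +/- sqrt(D)) / (2a) = (-0.57 +/- 1.104943) / (-0.448).
  z_1 = (-0.57 + 1.104943) / (-0.448) = -1.1941,   |z_1| = 1.1941.
  z_2 = (-0.57 - 1.104943) / (-0.448) = 3.7387,   |z_2| = 3.7387.
Moduli of all roots: 1.1941, 3.7387.
All moduli strictly greater than 1? Yes.
Verdict: Invertible.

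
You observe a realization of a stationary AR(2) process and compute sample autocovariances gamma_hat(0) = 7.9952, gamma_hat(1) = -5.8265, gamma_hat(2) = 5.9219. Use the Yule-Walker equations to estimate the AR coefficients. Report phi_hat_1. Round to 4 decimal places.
\hat\phi_{1} = -0.4030

The Yule-Walker equations for an AR(p) process read, in matrix form,
  Gamma_p phi = r_p,   with   (Gamma_p)_{ij} = gamma(|i - j|),
                       (r_p)_i = gamma(i),   i,j = 1..p.
Substitute the sample gammas (Toeplitz matrix and right-hand side of size 2):
  Gamma_p = [[7.9952, -5.8265], [-5.8265, 7.9952]]
  r_p     = [-5.8265, 5.9219]
Written out:
  7.9952 phi_1 - 5.8265 phi_2 = -5.8265
  -5.8265 phi_1 + 7.9952 phi_2 = 5.9219
Solve by Cramer's rule:
  det = gamma(0)^2 - gamma(1)^2 = (7.9952)^2 - (-5.8265)^2 = 63.92322304 - 33.94810225 = 29.97512079
  phi_hat_1 = [gamma(1) gamma(0) - gamma(1) gamma(2)] / det = [(-5.8265)(7.9952) - (-5.8265)(5.9219)] / 29.97512079 = -12.08008245 / 29.97512079 = -0.403
  phi_hat_2 = [gamma(0) gamma(2) - gamma(1)^2] / det = [(7.9952)(5.9219) - (-5.8265)^2] / 29.97512079 = 13.39867263 / 29.97512079 = 0.447
So phi_hat = [-0.4030, 0.4470].
Therefore phi_hat_1 = -0.4030.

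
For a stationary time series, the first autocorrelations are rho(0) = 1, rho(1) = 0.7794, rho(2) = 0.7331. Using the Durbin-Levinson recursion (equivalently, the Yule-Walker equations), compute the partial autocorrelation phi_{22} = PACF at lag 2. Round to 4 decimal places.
\phi_{22} = 0.3201

The PACF at lag k is phi_{kk}, the last component of the solution
to the Yule-Walker system G_k phi = r_k where
  (G_k)_{ij} = rho(|i - j|), (r_k)_i = rho(i), i,j = 1..k.
Equivalently, Durbin-Levinson gives phi_{kk} iteratively:
  phi_{11} = rho(1)
  phi_{kk} = [rho(k) - sum_{j=1..k-1} phi_{k-1,j} rho(k-j)]
            / [1 - sum_{j=1..k-1} phi_{k-1,j} rho(j)],
  phi_{k,j} = phi_{k-1,j} - phi_{kk} phi_{k-1,k-j},  j = 1..k-1.
Step k = 1:
  phi_11 = rho(1) = 0.7794.
Step k = 2:
  phi_22 = [rho(2) - phi_11 rho(1)] / [1 - phi_11 rho(1)] = [0.7331 - (0.7794)(0.7794)] / [1 - (0.7794)(0.7794)]
         = 0.12563564 / 0.39253564 = 0.3201.
Therefore phi_{22} = 0.3201.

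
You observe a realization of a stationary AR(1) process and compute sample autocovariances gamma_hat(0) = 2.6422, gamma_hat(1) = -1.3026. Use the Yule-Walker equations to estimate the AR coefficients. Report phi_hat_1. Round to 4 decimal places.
\hat\phi_{1} = -0.4930

The Yule-Walker equations for an AR(p) process read, in matrix form,
  Gamma_p phi = r_p,   with   (Gamma_p)_{ij} = gamma(|i - j|),
                       (r_p)_i = gamma(i),   i,j = 1..p.
Substitute the sample gammas (Toeplitz matrix and right-hand side of size 1):
  Gamma_p = [[2.6422]]
  r_p     = [-1.3026]
With p = 1 this is the single equation gamma(0) phi_1 = gamma(1):
  phi_hat_1 = gamma(1) / gamma(0) = -1.3026 / 2.6422 = -0.4930.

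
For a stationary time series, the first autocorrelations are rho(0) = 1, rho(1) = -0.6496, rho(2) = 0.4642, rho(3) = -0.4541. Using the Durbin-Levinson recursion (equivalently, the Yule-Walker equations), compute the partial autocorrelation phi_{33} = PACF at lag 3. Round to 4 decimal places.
\phi_{33} = -0.2211

The PACF at lag k is phi_{kk}, the last component of the solution
to the Yule-Walker system G_k phi = r_k where
  (G_k)_{ij} = rho(|i - j|), (r_k)_i = rho(i), i,j = 1..k.
Equivalently, Durbin-Levinson gives phi_{kk} iteratively:
  phi_{11} = rho(1)
  phi_{kk} = [rho(k) - sum_{j=1..k-1} phi_{k-1,j} rho(k-j)]
            / [1 - sum_{j=1..k-1} phi_{k-1,j} rho(j)],
  phi_{k,j} = phi_{k-1,j} - phi_{kk} phi_{k-1,k-j},  j = 1..k-1.
Step k = 1:
  phi_11 = rho(1) = -0.6496.
Step k = 2:
  phi_22 = [rho(2) - phi_11 rho(1)] / [1 - phi_11 rho(1)] = [0.4642 - (-0.6496)(-0.6496)] / [1 - (-0.6496)(-0.6496)]
         = 0.04221984 / 0.57801984 = 0.073042.
  Update: phi_21 = phi_11 - phi_22 phi_11 = -0.6496 - (0.073042)(-0.6496) = -0.602152.
Step k = 3:
  phi_33 = [rho(3) - phi_21 rho(2) - phi_22 rho(1)] / [1 - phi_21 rho(1) - phi_22 rho(2)]
    numerator   = -0.4541 - (-0.602152)(0.4642) - (0.073042)(-0.6496) = -0.12713293
    denominator = 1 - (-0.602152)(-0.6496) - (0.073042)(0.4642) = 0.57493601
  phi_33 = -0.12713293 / 0.57493601 = -0.2211.
Therefore phi_{33} = -0.2211.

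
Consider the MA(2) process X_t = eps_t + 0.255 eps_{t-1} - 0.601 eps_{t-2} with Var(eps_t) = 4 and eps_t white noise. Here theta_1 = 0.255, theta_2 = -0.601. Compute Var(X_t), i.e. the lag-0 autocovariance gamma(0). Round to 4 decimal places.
\gamma(0) = 5.7049

For an MA(q) process X_t = eps_t + sum_i theta_i eps_{t-i} with
Var(eps_t) = sigma^2, the variance is
  gamma(0) = sigma^2 * (1 + sum_i theta_i^2).
  sum_i theta_i^2 = (0.255)^2 + (-0.601)^2 = 0.065025 + 0.361201 = 0.426226.
  gamma(0) = 4 * (1 + 0.426226) = 4 * 1.426226 = 5.704904, which rounds to 5.7049.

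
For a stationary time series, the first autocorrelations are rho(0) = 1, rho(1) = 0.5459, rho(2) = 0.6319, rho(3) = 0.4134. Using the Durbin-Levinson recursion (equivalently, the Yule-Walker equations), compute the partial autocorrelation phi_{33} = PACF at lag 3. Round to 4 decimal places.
\phi_{33} = -0.0499

The PACF at lag k is phi_{kk}, the last component of the solution
to the Yule-Walker system G_k phi = r_k where
  (G_k)_{ij} = rho(|i - j|), (r_k)_i = rho(i), i,j = 1..k.
Equivalently, Durbin-Levinson gives phi_{kk} iteratively:
  phi_{11} = rho(1)
  phi_{kk} = [rho(k) - sum_{j=1..k-1} phi_{k-1,j} rho(k-j)]
            / [1 - sum_{j=1..k-1} phi_{k-1,j} rho(j)],
  phi_{k,j} = phi_{k-1,j} - phi_{kk} phi_{k-1,k-j},  j = 1..k-1.
Step k = 1:
  phi_11 = rho(1) = 0.5459.
Step k = 2:
  phi_22 = [rho(2) - phi_11 rho(1)] / [1 - phi_11 rho(1)] = [0.6319 - (0.5459)(0.5459)] / [1 - (0.5459)(0.5459)]
         = 0.33389319 / 0.70199319 = 0.475636.
  Update: phi_21 = phi_11 - phi_22 phi_11 = 0.5459 - (0.475636)(0.5459) = 0.28625.
Step k = 3:
  phi_33 = [rho(3) - phi_21 rho(2) - phi_22 rho(1)] / [1 - phi_21 rho(1) - phi_22 rho(2)]
    numerator   = 0.4134 - (0.28625)(0.6319) - (0.475636)(0.5459) = -0.02713125
    denominator = 1 - (0.28625)(0.5459) - (0.475636)(0.6319) = 0.54318159
  phi_33 = -0.02713125 / 0.54318159 = -0.0499.
Therefore phi_{33} = -0.0499.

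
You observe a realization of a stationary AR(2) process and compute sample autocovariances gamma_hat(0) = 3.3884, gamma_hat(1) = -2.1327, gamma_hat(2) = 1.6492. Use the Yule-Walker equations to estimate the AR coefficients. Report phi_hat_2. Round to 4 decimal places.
\hat\phi_{2} = 0.1500

The Yule-Walker equations for an AR(p) process read, in matrix form,
  Gamma_p phi = r_p,   with   (Gamma_p)_{ij} = gamma(|i - j|),
                       (r_p)_i = gamma(i),   i,j = 1..p.
Substitute the sample gammas (Toeplitz matrix and right-hand side of size 2):
  Gamma_p = [[3.3884, -2.1327], [-2.1327, 3.3884]]
  r_p     = [-2.1327, 1.6492]
Written out:
  3.3884 phi_1 - 2.1327 phi_2 = -2.1327
  -2.1327 phi_1 + 3.3884 phi_2 = 1.6492
Solve by Cramer's rule:
  det = gamma(0)^2 - gamma(1)^2 = (3.3884)^2 - (-2.1327)^2 = 11.48125456 - 4.54840929 = 6.93284527
  phi_hat_1 = [gamma(1) gamma(0) - gamma(1) gamma(2)] / det = [(-2.1327)(3.3884) - (-2.1327)(1.6492)] / 6.93284527 = -3.70919184 / 6.93284527 = -0.535
  phi_hat_2 = [gamma(0) gamma(2) - gamma(1)^2] / det = [(3.3884)(1.6492) - (-2.1327)^2] / 6.93284527 = 1.03973999 / 6.93284527 = 0.15
So phi_hat = [-0.5350, 0.1500].
Therefore phi_hat_2 = 0.1500.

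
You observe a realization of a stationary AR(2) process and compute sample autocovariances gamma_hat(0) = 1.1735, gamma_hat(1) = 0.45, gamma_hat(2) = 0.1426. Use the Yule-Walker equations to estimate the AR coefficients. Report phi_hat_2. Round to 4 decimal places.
\hat\phi_{2} = -0.0299

The Yule-Walker equations for an AR(p) process read, in matrix form,
  Gamma_p phi = r_p,   with   (Gamma_p)_{ij} = gamma(|i - j|),
                       (r_p)_i = gamma(i),   i,j = 1..p.
Substitute the sample gammas (Toeplitz matrix and right-hand side of size 2):
  Gamma_p = [[1.1735, 0.45], [0.45, 1.1735]]
  r_p     = [0.45, 0.1426]
Written out:
  1.1735 phi_1 + 0.45 phi_2 = 0.45
  0.45 phi_1 + 1.1735 phi_2 = 0.1426
Solve by Cramer's rule:
  det = gamma(0)^2 - gamma(1)^2 = (1.1735)^2 - (0.45)^2 = 1.37710225 - 0.2025 = 1.17460225
  phi_hat_1 = [gamma(1) gamma(0) - gamma(1) gamma(2)] / det = [(0.45)(1.1735) - (0.45)(0.1426)] / 1.17460225 = 0.463905 / 1.17460225 = 0.3949
  phi_hat_2 = [gamma(0) gamma(2) - gamma(1)^2] / det = [(1.1735)(0.1426) - (0.45)^2] / 1.17460225 = -0.0351589 / 1.17460225 = -0.0299
So phi_hat = [0.3949, -0.0299].
Therefore phi_hat_2 = -0.0299.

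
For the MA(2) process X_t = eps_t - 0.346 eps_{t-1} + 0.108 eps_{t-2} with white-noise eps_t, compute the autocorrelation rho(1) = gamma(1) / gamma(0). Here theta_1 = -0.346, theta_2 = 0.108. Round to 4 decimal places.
\rho(1) = -0.3388

For an MA(q) process with theta_0 = 1, the autocovariance is
  gamma(k) = sigma^2 * sum_{i=0..q-k} theta_i * theta_{i+k},
and rho(k) = gamma(k) / gamma(0). Sigma^2 cancels.
  numerator   = (1)*(-0.346) + (-0.346)*(0.108) = -0.383368.
  denominator = (1)^2 + (-0.346)^2 + (0.108)^2 = 1.13138.
  rho(1) = -0.383368 / 1.13138 = -0.3388.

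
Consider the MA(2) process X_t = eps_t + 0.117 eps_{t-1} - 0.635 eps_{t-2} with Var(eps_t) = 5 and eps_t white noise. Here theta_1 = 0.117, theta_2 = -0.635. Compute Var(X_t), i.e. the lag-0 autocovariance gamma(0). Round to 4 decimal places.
\gamma(0) = 7.0846

For an MA(q) process X_t = eps_t + sum_i theta_i eps_{t-i} with
Var(eps_t) = sigma^2, the variance is
  gamma(0) = sigma^2 * (1 + sum_i theta_i^2).
  sum_i theta_i^2 = (0.117)^2 + (-0.635)^2 = 0.013689 + 0.403225 = 0.416914.
  gamma(0) = 5 * (1 + 0.416914) = 5 * 1.416914 = 7.08457, which rounds to 7.0846.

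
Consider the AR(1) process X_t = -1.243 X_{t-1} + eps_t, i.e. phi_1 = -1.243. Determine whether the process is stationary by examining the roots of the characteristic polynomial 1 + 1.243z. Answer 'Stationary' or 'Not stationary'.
\text{Not stationary}

The AR(p) characteristic polynomial is P(z) = 1 + 1.243z.
Stationarity requires all roots to lie outside the unit circle, i.e. |z| > 1 for every root.
This is linear in z: 1 + (1.243) z = 0  =>  z = -1/(1.243) = -0.804505,  |z| = 0.804505.
Moduli of all roots: 0.8045.
All moduli strictly greater than 1? No.
Verdict: Not stationary.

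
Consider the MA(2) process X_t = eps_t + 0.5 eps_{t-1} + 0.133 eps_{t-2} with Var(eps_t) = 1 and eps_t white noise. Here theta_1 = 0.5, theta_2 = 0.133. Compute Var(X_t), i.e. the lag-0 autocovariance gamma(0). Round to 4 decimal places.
\gamma(0) = 1.2677

For an MA(q) process X_t = eps_t + sum_i theta_i eps_{t-i} with
Var(eps_t) = sigma^2, the variance is
  gamma(0) = sigma^2 * (1 + sum_i theta_i^2).
  sum_i theta_i^2 = (0.5)^2 + (0.133)^2 = 0.25 + 0.017689 = 0.267689.
  gamma(0) = 1 * (1 + 0.267689) = 1 * 1.267689 = 1.267689, which rounds to 1.2677.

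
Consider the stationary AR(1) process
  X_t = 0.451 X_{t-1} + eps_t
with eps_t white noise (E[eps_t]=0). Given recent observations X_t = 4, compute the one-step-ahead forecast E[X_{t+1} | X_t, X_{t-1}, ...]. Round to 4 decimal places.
E[X_{t+1} \mid \mathcal F_t] = 1.8040

For an AR(p) model X_t = c + sum_i phi_i X_{t-i} + eps_t, the
one-step-ahead conditional mean is
  E[X_{t+1} | X_t, ...] = c + sum_i phi_i X_{t+1-i}.
Substitute known values:
  E[X_{t+1} | ...] = (0.451) * (4)
                   = 1.8040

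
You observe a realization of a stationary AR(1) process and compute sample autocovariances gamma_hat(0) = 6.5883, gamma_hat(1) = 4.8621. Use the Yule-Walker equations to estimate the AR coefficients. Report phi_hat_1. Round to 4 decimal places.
\hat\phi_{1} = 0.7380

The Yule-Walker equations for an AR(p) process read, in matrix form,
  Gamma_p phi = r_p,   with   (Gamma_p)_{ij} = gamma(|i - j|),
                       (r_p)_i = gamma(i),   i,j = 1..p.
Substitute the sample gammas (Toeplitz matrix and right-hand side of size 1):
  Gamma_p = [[6.5883]]
  r_p     = [4.8621]
With p = 1 this is the single equation gamma(0) phi_1 = gamma(1):
  phi_hat_1 = gamma(1) / gamma(0) = 4.8621 / 6.5883 = 0.7380.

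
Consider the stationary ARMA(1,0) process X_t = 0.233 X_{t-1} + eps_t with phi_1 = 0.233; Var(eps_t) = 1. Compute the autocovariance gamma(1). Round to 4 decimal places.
\gamma(1) = 0.2464

Multiply the model equation by X_{t-k} and take expectations. With theta_0 = psi_0 = 1 and psi_j the MA(infinity) weights, this gives
  gamma(k) - sum_i phi_i gamma(k-i) = c_k,
  c_k = sigma^2 * sum_{j=k..q} theta_j psi_{j-k}   (c_k = 0 for k > q),
using gamma(-m) = gamma(m).
Pure AR (q = 0): c_0 = sigma^2 = 1, c_k = 0 for k >= 1.
Equations for k = 0 and k = 1 (AR order 1):
  gamma(0) = phi_1 gamma(1) + c_0
  gamma(1) = phi_1 gamma(0) + c_1
Substituting the second into the first: gamma(0) (1 - phi_1^2) = c_0 + phi_1 c_1, so
  gamma(0) = c_0 / (1 - phi_1^2) = 1 / (1 - (0.233)^2) = 1 / 0.945711 = 1.057405.
  gamma(1) = phi_1 gamma(0) = (0.233)(1.057405) = 0.246375.
Therefore gamma(1) = 0.2464 (to 4 decimal places).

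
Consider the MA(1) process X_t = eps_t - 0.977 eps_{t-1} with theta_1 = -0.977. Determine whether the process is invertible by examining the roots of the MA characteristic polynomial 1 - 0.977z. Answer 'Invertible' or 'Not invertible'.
\text{Invertible}

The MA(q) characteristic polynomial is P(z) = 1 - 0.977z.
Invertibility requires all roots to lie outside the unit circle, i.e. |z| > 1 for every root.
This is linear in z: 1 + (-0.977) z = 0  =>  z = -1/(-0.977) = 1.023541,  |z| = 1.023541.
Moduli of all roots: 1.0235.
All moduli strictly greater than 1? Yes.
Verdict: Invertible.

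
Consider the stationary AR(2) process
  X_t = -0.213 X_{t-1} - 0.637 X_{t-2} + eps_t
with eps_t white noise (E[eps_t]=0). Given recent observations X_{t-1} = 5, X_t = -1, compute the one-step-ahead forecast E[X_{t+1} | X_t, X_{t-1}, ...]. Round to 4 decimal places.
E[X_{t+1} \mid \mathcal F_t] = -2.9720

For an AR(p) model X_t = c + sum_i phi_i X_{t-i} + eps_t, the
one-step-ahead conditional mean is
  E[X_{t+1} | X_t, ...] = c + sum_i phi_i X_{t+1-i}.
Substitute known values:
  E[X_{t+1} | ...] = (-0.213) * (-1) + (-0.637) * (5)
                   = -2.9720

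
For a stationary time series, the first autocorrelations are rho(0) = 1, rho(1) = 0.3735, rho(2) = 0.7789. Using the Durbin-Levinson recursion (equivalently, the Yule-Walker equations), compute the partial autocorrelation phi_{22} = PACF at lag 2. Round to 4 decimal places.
\phi_{22} = 0.7431

The PACF at lag k is phi_{kk}, the last component of the solution
to the Yule-Walker system G_k phi = r_k where
  (G_k)_{ij} = rho(|i - j|), (r_k)_i = rho(i), i,j = 1..k.
Equivalently, Durbin-Levinson gives phi_{kk} iteratively:
  phi_{11} = rho(1)
  phi_{kk} = [rho(k) - sum_{j=1..k-1} phi_{k-1,j} rho(k-j)]
            / [1 - sum_{j=1..k-1} phi_{k-1,j} rho(j)],
  phi_{k,j} = phi_{k-1,j} - phi_{kk} phi_{k-1,k-j},  j = 1..k-1.
Step k = 1:
  phi_11 = rho(1) = 0.3735.
Step k = 2:
  phi_22 = [rho(2) - phi_11 rho(1)] / [1 - phi_11 rho(1)] = [0.7789 - (0.3735)(0.3735)] / [1 - (0.3735)(0.3735)]
         = 0.63939775 / 0.86049775 = 0.7431.
Therefore phi_{22} = 0.7431.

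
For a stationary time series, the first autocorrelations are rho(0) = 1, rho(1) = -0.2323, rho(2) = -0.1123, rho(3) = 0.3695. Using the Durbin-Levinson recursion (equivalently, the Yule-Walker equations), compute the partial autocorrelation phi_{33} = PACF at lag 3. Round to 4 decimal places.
\phi_{33} = 0.3250

The PACF at lag k is phi_{kk}, the last component of the solution
to the Yule-Walker system G_k phi = r_k where
  (G_k)_{ij} = rho(|i - j|), (r_k)_i = rho(i), i,j = 1..k.
Equivalently, Durbin-Levinson gives phi_{kk} iteratively:
  phi_{11} = rho(1)
  phi_{kk} = [rho(k) - sum_{j=1..k-1} phi_{k-1,j} rho(k-j)]
            / [1 - sum_{j=1..k-1} phi_{k-1,j} rho(j)],
  phi_{k,j} = phi_{k-1,j} - phi_{kk} phi_{k-1,k-j},  j = 1..k-1.
Step k = 1:
  phi_11 = rho(1) = -0.2323.
Step k = 2:
  phi_22 = [rho(2) - phi_11 rho(1)] / [1 - phi_11 rho(1)] = [-0.1123 - (-0.2323)(-0.2323)] / [1 - (-0.2323)(-0.2323)]
         = -0.16626329 / 0.94603671 = -0.175747.
  Update: phi_21 = phi_11 - phi_22 phi_11 = -0.2323 - (-0.175747)(-0.2323) = -0.273126.
Step k = 3:
  phi_33 = [rho(3) - phi_21 rho(2) - phi_22 rho(1)] / [1 - phi_21 rho(1) - phi_22 rho(2)]
    numerator   = 0.3695 - (-0.273126)(-0.1123) - (-0.175747)(-0.2323) = 0.29800187
    denominator = 1 - (-0.273126)(-0.2323) - (-0.175747)(-0.1123) = 0.9168164
  phi_33 = 0.29800187 / 0.9168164 = 0.325.
Therefore phi_{33} = 0.3250.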